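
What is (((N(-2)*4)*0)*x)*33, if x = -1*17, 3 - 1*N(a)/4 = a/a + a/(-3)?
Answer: 0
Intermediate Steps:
N(a) = 8 + 4*a/3 (N(a) = 12 - 4*(a/a + a/(-3)) = 12 - 4*(1 + a*(-⅓)) = 12 - 4*(1 - a/3) = 12 + (-4 + 4*a/3) = 8 + 4*a/3)
x = -17
(((N(-2)*4)*0)*x)*33 = ((((8 + (4/3)*(-2))*4)*0)*(-17))*33 = ((((8 - 8/3)*4)*0)*(-17))*33 = ((((16/3)*4)*0)*(-17))*33 = (((64/3)*0)*(-17))*33 = (0*(-17))*33 = 0*33 = 0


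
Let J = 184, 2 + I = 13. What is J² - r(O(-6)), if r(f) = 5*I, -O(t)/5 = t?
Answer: 33801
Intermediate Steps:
I = 11 (I = -2 + 13 = 11)
O(t) = -5*t
r(f) = 55 (r(f) = 5*11 = 55)
J² - r(O(-6)) = 184² - 1*55 = 33856 - 55 = 33801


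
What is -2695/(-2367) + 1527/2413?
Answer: 10117444/5711571 ≈ 1.7714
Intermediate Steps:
-2695/(-2367) + 1527/2413 = -2695*(-1/2367) + 1527*(1/2413) = 2695/2367 + 1527/2413 = 10117444/5711571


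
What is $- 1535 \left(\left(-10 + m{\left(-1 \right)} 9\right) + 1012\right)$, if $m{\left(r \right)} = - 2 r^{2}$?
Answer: $-1510440$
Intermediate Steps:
$- 1535 \left(\left(-10 + m{\left(-1 \right)} 9\right) + 1012\right) = - 1535 \left(\left(-10 + - 2 \left(-1\right)^{2} \cdot 9\right) + 1012\right) = - 1535 \left(\left(-10 + \left(-2\right) 1 \cdot 9\right) + 1012\right) = - 1535 \left(\left(-10 - 18\right) + 1012\right) = - 1535 \left(-28 + 1012\right) = \left(-1535\right) 984 = -1510440$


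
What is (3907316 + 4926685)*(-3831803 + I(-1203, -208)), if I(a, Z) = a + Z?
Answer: -33862616309214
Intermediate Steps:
I(a, Z) = Z + a
(3907316 + 4926685)*(-3831803 + I(-1203, -208)) = (3907316 + 4926685)*(-3831803 + (-208 - 1203)) = 8834001*(-3831803 - 1411) = 8834001*(-3833214) = -33862616309214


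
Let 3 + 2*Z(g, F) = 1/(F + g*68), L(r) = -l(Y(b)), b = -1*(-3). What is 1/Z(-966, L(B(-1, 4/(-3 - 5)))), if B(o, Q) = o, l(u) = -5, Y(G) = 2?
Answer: -65683/98525 ≈ -0.66666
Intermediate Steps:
b = 3
L(r) = 5 (L(r) = -1*(-5) = 5)
Z(g, F) = -3/2 + 1/(2*(F + 68*g)) (Z(g, F) = -3/2 + 1/(2*(F + g*68)) = -3/2 + 1/(2*(F + 68*g)))
1/Z(-966, L(B(-1, 4/(-3 - 5)))) = 1/((1 - 204*(-966) - 3*5)/(2*(5 + 68*(-966)))) = 1/((1 + 197064 - 15)/(2*(5 - 65688))) = 1/((½)*197050/(-65683)) = 1/((½)*(-1/65683)*197050) = 1/(-98525/65683) = -65683/98525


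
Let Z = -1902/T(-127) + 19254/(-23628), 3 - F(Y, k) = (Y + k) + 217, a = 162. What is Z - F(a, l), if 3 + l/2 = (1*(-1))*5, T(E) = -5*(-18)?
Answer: 19968719/59070 ≈ 338.05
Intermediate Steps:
T(E) = 90
l = -16 (l = -6 + 2*((1*(-1))*5) = -6 + 2*(-1*5) = -6 + 2*(-5) = -6 - 10 = -16)
F(Y, k) = -214 - Y - k (F(Y, k) = 3 - ((Y + k) + 217) = 3 - (217 + Y + k) = 3 + (-217 - Y - k) = -214 - Y - k)
Z = -1296481/59070 (Z = -1902/90 + 19254/(-23628) = -1902*1/90 + 19254*(-1/23628) = -317/15 - 3209/3938 = -1296481/59070 ≈ -21.948)
Z - F(a, l) = -1296481/59070 - (-214 - 1*162 - 1*(-16)) = -1296481/59070 - (-214 - 162 + 16) = -1296481/59070 - 1*(-360) = -1296481/59070 + 360 = 19968719/59070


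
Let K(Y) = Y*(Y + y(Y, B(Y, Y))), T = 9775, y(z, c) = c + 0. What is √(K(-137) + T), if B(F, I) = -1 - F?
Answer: 2*√2478 ≈ 99.559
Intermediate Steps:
y(z, c) = c
K(Y) = -Y (K(Y) = Y*(Y + (-1 - Y)) = Y*(-1) = -Y)
√(K(-137) + T) = √(-1*(-137) + 9775) = √(137 + 9775) = √9912 = 2*√2478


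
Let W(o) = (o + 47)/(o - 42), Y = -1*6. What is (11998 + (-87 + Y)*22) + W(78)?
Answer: 358397/36 ≈ 9955.5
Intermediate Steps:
Y = -6
W(o) = (47 + o)/(-42 + o)
(11998 + (-87 + Y)*22) + W(78) = (11998 + (-87 - 6)*22) + (47 + 78)/(-42 + 78) = (11998 - 93*22) + 125/36 = (11998 - 2046) + (1/36)*125 = 9952 + 125/36 = 358397/36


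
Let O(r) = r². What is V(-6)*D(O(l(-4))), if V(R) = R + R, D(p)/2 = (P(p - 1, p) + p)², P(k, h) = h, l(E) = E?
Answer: -24576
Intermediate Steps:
D(p) = 8*p² (D(p) = 2*(p + p)² = 2*(2*p)² = 2*(4*p²) = 8*p²)
V(R) = 2*R
V(-6)*D(O(l(-4))) = (2*(-6))*(8*((-4)²)²) = -96*16² = -96*256 = -12*2048 = -24576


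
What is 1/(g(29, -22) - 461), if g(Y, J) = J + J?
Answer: -1/505 ≈ -0.0019802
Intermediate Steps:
g(Y, J) = 2*J
1/(g(29, -22) - 461) = 1/(2*(-22) - 461) = 1/(-44 - 461) = 1/(-505) = -1/505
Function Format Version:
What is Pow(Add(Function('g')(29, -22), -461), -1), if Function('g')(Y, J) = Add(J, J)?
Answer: Rational(-1, 505) ≈ -0.0019802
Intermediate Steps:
Function('g')(Y, J) = Mul(2, J)
Pow(Add(Function('g')(29, -22), -461), -1) = Pow(Add(Mul(2, -22), -461), -1) = Pow(Add(-44, -461), -1) = Pow(-505, -1) = Rational(-1, 505)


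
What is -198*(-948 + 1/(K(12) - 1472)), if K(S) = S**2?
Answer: 124635555/664 ≈ 1.8770e+5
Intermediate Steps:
-198*(-948 + 1/(K(12) - 1472)) = -198*(-948 + 1/(12**2 - 1472)) = -198*(-948 + 1/(144 - 1472)) = -198*(-948 + 1/(-1328)) = -198*(-948 - 1/1328) = -198*(-1258945/1328) = 124635555/664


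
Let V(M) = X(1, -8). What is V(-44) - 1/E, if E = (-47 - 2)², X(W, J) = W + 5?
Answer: 14405/2401 ≈ 5.9996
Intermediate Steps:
X(W, J) = 5 + W
E = 2401 (E = (-49)² = 2401)
V(M) = 6 (V(M) = 5 + 1 = 6)
V(-44) - 1/E = 6 - 1/2401 = 14405/2401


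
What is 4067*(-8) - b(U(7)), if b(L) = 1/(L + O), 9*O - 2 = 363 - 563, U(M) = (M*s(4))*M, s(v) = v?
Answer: -5661265/174 ≈ -32536.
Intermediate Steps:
U(M) = 4*M² (U(M) = (M*4)*M = (4*M)*M = 4*M²)
O = -22 (O = 2/9 + (363 - 563)/9 = 2/9 + (⅑)*(-200) = 2/9 - 200/9 = -22)
b(L) = 1/(-22 + L) (b(L) = 1/(L - 22) = 1/(-22 + L))
4067*(-8) - b(U(7)) = 4067*(-8) - 1/(-22 + 4*7²) = -32536 - 1/(-22 + 4*49) = -32536 - 1/(-22 + 196) = -32536 - 1/174 = -5661265/174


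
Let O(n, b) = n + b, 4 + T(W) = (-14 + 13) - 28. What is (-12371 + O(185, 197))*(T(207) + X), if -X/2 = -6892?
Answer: -164860739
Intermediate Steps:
T(W) = -33 (T(W) = -4 + ((-14 + 13) - 28) = -4 + (-1 - 28) = -4 - 29 = -33)
X = 13784 (X = -2*(-6892) = 13784)
O(n, b) = b + n
(-12371 + O(185, 197))*(T(207) + X) = (-12371 + (197 + 185))*(-33 + 13784) = (-12371 + 382)*13751 = -11989*13751 = -164860739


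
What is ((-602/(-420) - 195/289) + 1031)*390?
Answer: 116289511/289 ≈ 4.0239e+5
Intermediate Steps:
((-602/(-420) - 195/289) + 1031)*390 = ((-602*(-1/420) - 195*1/289) + 1031)*390 = ((43/30 - 195/289) + 1031)*390 = (6577/8670 + 1031)*390 = (8945347/8670)*390 = 116289511/289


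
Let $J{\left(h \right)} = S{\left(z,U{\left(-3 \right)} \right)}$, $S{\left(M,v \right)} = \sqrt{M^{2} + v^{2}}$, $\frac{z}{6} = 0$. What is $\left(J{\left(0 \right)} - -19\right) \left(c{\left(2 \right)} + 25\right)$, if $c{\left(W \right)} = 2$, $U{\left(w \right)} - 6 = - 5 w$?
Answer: $1080$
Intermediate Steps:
$U{\left(w \right)} = 6 - 5 w$
$z = 0$ ($z = 6 \cdot 0 = 0$)
$J{\left(h \right)} = 21$ ($J{\left(h \right)} = \sqrt{0^{2} + \left(6 - -15\right)^{2}} = \sqrt{0 + \left(6 + 15\right)^{2}} = \sqrt{0 + 21^{2}} = \sqrt{0 + 441} = \sqrt{441} = 21$)
$\left(J{\left(0 \right)} - -19\right) \left(c{\left(2 \right)} + 25\right) = \left(21 - -19\right) \left(2 + 25\right) = \left(21 + 19\right) 27 = 40 \cdot 27 = 1080$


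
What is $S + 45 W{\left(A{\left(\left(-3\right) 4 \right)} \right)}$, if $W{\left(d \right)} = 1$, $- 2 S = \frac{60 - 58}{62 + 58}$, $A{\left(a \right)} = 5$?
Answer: $\frac{5399}{120} \approx 44.992$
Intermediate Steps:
$S = - \frac{1}{120}$ ($S = - \frac{\left(60 - 58\right) \frac{1}{62 + 58}}{2} = - \frac{2 \cdot \frac{1}{120}}{2} = \left(- \frac{1}{2}\right) \frac{1}{60} = - \frac{1}{120} \approx -0.0083333$)
$S + 45 W{\left(A{\left(\left(-3\right) 4 \right)} \right)} = - \frac{1}{120} + 45 \cdot 1 = - \frac{1}{120} + 45 = \frac{5399}{120}$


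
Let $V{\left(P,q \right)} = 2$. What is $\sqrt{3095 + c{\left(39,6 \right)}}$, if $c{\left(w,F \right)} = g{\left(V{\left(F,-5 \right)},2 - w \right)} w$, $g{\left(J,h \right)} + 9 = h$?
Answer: $\sqrt{1301} \approx 36.069$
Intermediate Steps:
$g{\left(J,h \right)} = -9 + h$
$c{\left(w,F \right)} = w \left(-7 - w\right)$ ($c{\left(w,F \right)} = \left(-9 - \left(-2 + w\right)\right) w = \left(-7 - w\right) w = w \left(-7 - w\right)$)
$\sqrt{3095 + c{\left(39,6 \right)}} = \sqrt{3095 - 39 \left(7 + 39\right)} = \sqrt{3095 - 39 \cdot 46} = \sqrt{3095 - 1794} = \sqrt{1301}$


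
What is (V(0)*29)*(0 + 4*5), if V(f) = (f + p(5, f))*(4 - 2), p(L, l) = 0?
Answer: 0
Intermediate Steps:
V(f) = 2*f (V(f) = (f + 0)*(4 - 2) = f*2 = 2*f)
(V(0)*29)*(0 + 4*5) = ((2*0)*29)*(0 + 4*5) = (0*29)*(0 + 20) = 0*20 = 0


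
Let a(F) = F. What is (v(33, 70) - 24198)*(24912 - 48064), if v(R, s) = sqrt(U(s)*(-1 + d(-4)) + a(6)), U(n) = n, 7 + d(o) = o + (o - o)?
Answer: 560232096 - 23152*I*sqrt(834) ≈ 5.6023e+8 - 6.6861e+5*I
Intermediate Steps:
d(o) = -7 + o (d(o) = -7 + (o + (o - o)) = -7 + (o + 0) = -7 + o)
v(R, s) = sqrt(6 - 12*s) (v(R, s) = sqrt(s*(-1 + (-7 - 4)) + 6) = sqrt(s*(-1 - 11) + 6) = sqrt(s*(-12) + 6) = sqrt(-12*s + 6) = sqrt(6 - 12*s))
(v(33, 70) - 24198)*(24912 - 48064) = (sqrt(6 - 12*70) - 24198)*(24912 - 48064) = (sqrt(6 - 840) - 24198)*(-23152) = (sqrt(-834) - 24198)*(-23152) = (I*sqrt(834) - 24198)*(-23152) = (-24198 + I*sqrt(834))*(-23152) = 560232096 - 23152*I*sqrt(834)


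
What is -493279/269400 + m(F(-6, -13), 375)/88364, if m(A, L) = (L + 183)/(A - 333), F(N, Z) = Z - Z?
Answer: -403194152093/220198669800 ≈ -1.8310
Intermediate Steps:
F(N, Z) = 0
m(A, L) = (183 + L)/(-333 + A)
-493279/269400 + m(F(-6, -13), 375)/88364 = -493279/269400 + ((183 + 375)/(-333 + 0))/88364 = -493279*1/269400 + (558/(-333))*(1/88364) = -493279/269400 - 1/333*558*(1/88364) = -493279/269400 - 62/37*1/88364 = -493279/269400 - 31/1634734 = -403194152093/220198669800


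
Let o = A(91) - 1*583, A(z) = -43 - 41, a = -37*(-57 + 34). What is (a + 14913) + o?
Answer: 15097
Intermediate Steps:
a = 851 (a = -37*(-23) = 851)
A(z) = -84
o = -667 (o = -84 - 1*583 = -84 - 583 = -667)
(a + 14913) + o = (851 + 14913) - 667 = 15764 - 667 = 15097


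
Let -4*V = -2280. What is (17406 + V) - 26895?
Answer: -8919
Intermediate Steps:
V = 570 (V = -1/4*(-2280) = 570)
(17406 + V) - 26895 = (17406 + 570) - 26895 = 17976 - 26895 = -8919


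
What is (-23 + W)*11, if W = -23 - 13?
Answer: -649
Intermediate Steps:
W = -36
(-23 + W)*11 = (-23 - 36)*11 = -59*11 = -649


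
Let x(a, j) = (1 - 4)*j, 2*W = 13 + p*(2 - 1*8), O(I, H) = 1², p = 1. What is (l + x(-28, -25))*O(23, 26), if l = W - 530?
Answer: -903/2 ≈ -451.50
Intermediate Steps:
O(I, H) = 1
W = 7/2 (W = (13 + 1*(2 - 1*8))/2 = (13 + 1*(2 - 8))/2 = (13 + 1*(-6))/2 = (13 - 6)/2 = (½)*7 = 7/2 ≈ 3.5000)
l = -1053/2 (l = 7/2 - 530 = -1053/2 ≈ -526.50)
x(a, j) = -3*j
(l + x(-28, -25))*O(23, 26) = (-1053/2 - 3*(-25))*1 = (-1053/2 + 75)*1 = -903/2*1 = -903/2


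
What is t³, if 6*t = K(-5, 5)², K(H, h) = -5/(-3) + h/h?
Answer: 32768/19683 ≈ 1.6648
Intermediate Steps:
K(H, h) = 8/3 (K(H, h) = -5*(-⅓) + 1 = 5/3 + 1 = 8/3)
t = 32/27 (t = (8/3)²/6 = (⅙)*(64/9) = 32/27 ≈ 1.1852)
t³ = (32/27)³ = 32768/19683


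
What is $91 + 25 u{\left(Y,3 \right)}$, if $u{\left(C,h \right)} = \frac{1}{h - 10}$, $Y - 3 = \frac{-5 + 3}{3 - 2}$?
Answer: $\frac{612}{7} \approx 87.429$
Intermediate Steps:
$Y = 1$ ($Y = 3 + \frac{-5 + 3}{3 - 2} = 3 - \frac{2}{1} = 3 - 2 = 1$)
$u{\left(C,h \right)} = \frac{1}{-10 + h}$
$91 + 25 u{\left(Y,3 \right)} = 91 + \frac{25}{-10 + 3} = 91 + \frac{25}{-7} = 91 + 25 \left(- \frac{1}{7}\right) = 91 - \frac{25}{7} = \frac{612}{7}$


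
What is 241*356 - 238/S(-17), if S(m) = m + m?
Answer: 85803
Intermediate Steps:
S(m) = 2*m
241*356 - 238/S(-17) = 241*356 - 238/(2*(-17)) = 85796 - 238/(-34) = 85796 - 238*(-1/34) = 85796 + 7 = 85803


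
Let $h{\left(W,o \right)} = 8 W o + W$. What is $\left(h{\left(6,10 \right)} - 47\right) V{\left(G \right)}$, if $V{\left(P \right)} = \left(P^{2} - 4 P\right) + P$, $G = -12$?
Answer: $79020$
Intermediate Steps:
$V{\left(P \right)} = P^{2} - 3 P$
$h{\left(W,o \right)} = W + 8 W o$ ($h{\left(W,o \right)} = 8 W o + W = W + 8 W o$)
$\left(h{\left(6,10 \right)} - 47\right) V{\left(G \right)} = \left(6 \left(1 + 8 \cdot 10\right) - 47\right) \left(- 12 \left(-3 - 12\right)\right) = \left(6 \left(1 + 80\right) - 47\right) \left(\left(-12\right) \left(-15\right)\right) = \left(6 \cdot 81 - 47\right) 180 = \left(486 - 47\right) 180 = 439 \cdot 180 = 79020$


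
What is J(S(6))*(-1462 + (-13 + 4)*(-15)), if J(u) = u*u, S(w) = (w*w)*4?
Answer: -27516672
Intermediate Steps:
S(w) = 4*w² (S(w) = w²*4 = 4*w²)
J(u) = u²
J(S(6))*(-1462 + (-13 + 4)*(-15)) = (4*6²)²*(-1462 + (-13 + 4)*(-15)) = (4*36)²*(-1462 - 9*(-15)) = 144²*(-1462 + 135) = 20736*(-1327) = -27516672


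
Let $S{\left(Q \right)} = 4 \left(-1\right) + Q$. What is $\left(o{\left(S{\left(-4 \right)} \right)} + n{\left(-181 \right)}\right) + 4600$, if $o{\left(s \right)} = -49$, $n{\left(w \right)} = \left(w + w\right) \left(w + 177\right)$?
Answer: $5999$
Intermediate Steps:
$S{\left(Q \right)} = -4 + Q$
$n{\left(w \right)} = 2 w \left(177 + w\right)$
$\left(o{\left(S{\left(-4 \right)} \right)} + n{\left(-181 \right)}\right) + 4600 = \left(-49 + 2 \left(-181\right) \left(177 - 181\right)\right) + 4600 = \left(-49 + 2 \left(-181\right) \left(-4\right)\right) + 4600 = \left(-49 + 1448\right) + 4600 = 1399 + 4600 = 5999$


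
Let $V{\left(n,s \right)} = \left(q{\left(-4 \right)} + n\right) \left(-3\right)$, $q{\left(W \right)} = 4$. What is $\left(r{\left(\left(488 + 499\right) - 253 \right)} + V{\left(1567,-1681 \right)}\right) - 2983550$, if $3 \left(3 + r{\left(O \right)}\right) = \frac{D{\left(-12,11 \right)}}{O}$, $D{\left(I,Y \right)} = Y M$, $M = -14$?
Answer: $- \frac{3290080943}{1101} \approx -2.9883 \cdot 10^{6}$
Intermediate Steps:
$D{\left(I,Y \right)} = - 14 Y$ ($D{\left(I,Y \right)} = Y \left(-14\right) = - 14 Y$)
$V{\left(n,s \right)} = -12 - 3 n$ ($V{\left(n,s \right)} = \left(4 + n\right) \left(-3\right) = -12 - 3 n$)
$r{\left(O \right)} = -3 - \frac{154}{3 O}$ ($r{\left(O \right)} = -3 + \frac{\left(-14\right) 11 \frac{1}{O}}{3} = -3 + \frac{\left(-154\right) \frac{1}{O}}{3} = -3 - \frac{154}{3 O}$)
$\left(r{\left(\left(488 + 499\right) - 253 \right)} + V{\left(1567,-1681 \right)}\right) - 2983550 = \left(\left(-3 - \frac{154}{3 \left(\left(488 + 499\right) - 253\right)}\right) - 4713\right) - 2983550 = \left(\left(-3 - \frac{154}{3 \left(987 - 253\right)}\right) - 4713\right) - 2983550 = \left(\left(-3 - \frac{154}{3 \cdot 734}\right) - 4713\right) - 2983550 = \left(\left(-3 - \frac{77}{1101}\right) - 4713\right) - 2983550 = \left(- \frac{3380}{1101} - 4713\right) - 2983550 = - \frac{5192393}{1101} - 2983550 = - \frac{3290080943}{1101}$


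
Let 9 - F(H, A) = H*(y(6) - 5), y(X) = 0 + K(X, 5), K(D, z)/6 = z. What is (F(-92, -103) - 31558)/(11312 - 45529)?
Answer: 29249/34217 ≈ 0.85481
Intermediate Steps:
K(D, z) = 6*z
y(X) = 30 (y(X) = 0 + 6*5 = 0 + 30 = 30)
F(H, A) = 9 - 25*H (F(H, A) = 9 - H*(30 - 5) = 9 - H*25 = 9 - 25*H)
(F(-92, -103) - 31558)/(11312 - 45529) = ((9 - 25*(-92)) - 31558)/(11312 - 45529) = ((9 + 2300) - 31558)/(-34217) = (2309 - 31558)*(-1/34217) = -29249*(-1/34217) = 29249/34217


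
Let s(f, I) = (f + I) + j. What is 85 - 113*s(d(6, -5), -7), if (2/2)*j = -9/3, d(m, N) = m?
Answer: 537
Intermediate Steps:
j = -3 (j = -9/3 = -9*1/3 = -3)
s(f, I) = -3 + I + f (s(f, I) = (f + I) - 3 = (I + f) - 3 = -3 + I + f)
85 - 113*s(d(6, -5), -7) = 85 - 113*(-3 - 7 + 6) = 85 - 113*(-4) = 85 + 452 = 537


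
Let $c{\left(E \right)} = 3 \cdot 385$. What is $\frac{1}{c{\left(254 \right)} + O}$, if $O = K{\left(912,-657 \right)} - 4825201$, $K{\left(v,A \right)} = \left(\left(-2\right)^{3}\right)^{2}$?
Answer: $- \frac{1}{4823982} \approx -2.073 \cdot 10^{-7}$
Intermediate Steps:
$K{\left(v,A \right)} = 64$ ($K{\left(v,A \right)} = \left(-8\right)^{2} = 64$)
$c{\left(E \right)} = 1155$
$O = -4825137$ ($O = 64 - 4825201 = -4825137$)
$\frac{1}{c{\left(254 \right)} + O} = \frac{1}{1155 - 4825137} = \frac{1}{-4823982} = - \frac{1}{4823982}$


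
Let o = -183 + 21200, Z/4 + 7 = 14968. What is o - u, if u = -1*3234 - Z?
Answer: 84095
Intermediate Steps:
Z = 59844 (Z = -28 + 4*14968 = -28 + 59872 = 59844)
o = 21017
u = -63078 (u = -1*3234 - 1*59844 = -3234 - 59844 = -63078)
o - u = 21017 - 1*(-63078) = 21017 + 63078 = 84095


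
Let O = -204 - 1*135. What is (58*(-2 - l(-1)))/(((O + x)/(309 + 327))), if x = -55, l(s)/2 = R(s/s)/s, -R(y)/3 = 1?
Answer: 147552/197 ≈ 749.00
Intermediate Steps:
O = -339 (O = -204 - 135 = -339)
R(y) = -3 (R(y) = -3*1 = -3)
l(s) = -6/s (l(s) = 2*(-3/s) = -6/s)
(58*(-2 - l(-1)))/(((O + x)/(309 + 327))) = (58*(-2 - (-6)/(-1)))/(((-339 - 55)/(309 + 327))) = (58*(-2 - (-6)*(-1)))/((-394/636)) = (58*(-2 - 1*6))/((-394*1/636)) = (58*(-2 - 6))/(-197/318) = (58*(-8))*(-318/197) = -464*(-318/197) = 147552/197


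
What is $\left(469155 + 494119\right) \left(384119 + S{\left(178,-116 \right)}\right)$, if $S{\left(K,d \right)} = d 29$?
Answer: $366771391870$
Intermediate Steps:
$S{\left(K,d \right)} = 29 d$
$\left(469155 + 494119\right) \left(384119 + S{\left(178,-116 \right)}\right) = \left(469155 + 494119\right) \left(384119 + 29 \left(-116\right)\right) = 963274 \left(384119 - 3364\right) = 963274 \cdot 380755 = 366771391870$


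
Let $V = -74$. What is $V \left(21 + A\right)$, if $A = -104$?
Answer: $6142$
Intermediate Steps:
$V \left(21 + A\right) = - 74 \left(21 - 104\right) = \left(-74\right) \left(-83\right) = 6142$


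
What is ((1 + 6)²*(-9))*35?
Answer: -15435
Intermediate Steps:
((1 + 6)²*(-9))*35 = (7²*(-9))*35 = (49*(-9))*35 = -441*35 = -15435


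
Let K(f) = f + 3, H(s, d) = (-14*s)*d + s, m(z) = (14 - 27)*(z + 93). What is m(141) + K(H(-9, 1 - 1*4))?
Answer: -3426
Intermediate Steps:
m(z) = -1209 - 13*z (m(z) = -13*(93 + z) = -1209 - 13*z)
H(s, d) = s - 14*d*s (H(s, d) = -14*d*s + s = s - 14*d*s)
K(f) = 3 + f
m(141) + K(H(-9, 1 - 1*4)) = (-1209 - 13*141) + (3 - 9*(1 - 14*(1 - 1*4))) = (-1209 - 1833) + (3 - 9*(1 - 14*(1 - 4))) = -3042 + (3 - 9*(1 - 14*(-3))) = -3042 + (3 - 9*(1 + 42)) = -3042 + (3 - 9*43) = -3042 + (3 - 387) = -3042 - 384 = -3426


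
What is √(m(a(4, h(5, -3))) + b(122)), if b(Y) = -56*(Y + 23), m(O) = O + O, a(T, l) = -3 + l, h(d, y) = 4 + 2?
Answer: I*√8114 ≈ 90.078*I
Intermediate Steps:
h(d, y) = 6
m(O) = 2*O
b(Y) = -1288 - 56*Y (b(Y) = -56*(23 + Y) = -1288 - 56*Y)
√(m(a(4, h(5, -3))) + b(122)) = √(2*(-3 + 6) + (-1288 - 56*122)) = √(2*3 + (-1288 - 6832)) = √(6 - 8120) = √(-8114) = I*√8114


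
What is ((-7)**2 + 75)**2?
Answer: 15376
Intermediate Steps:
((-7)**2 + 75)**2 = (49 + 75)**2 = 124**2 = 15376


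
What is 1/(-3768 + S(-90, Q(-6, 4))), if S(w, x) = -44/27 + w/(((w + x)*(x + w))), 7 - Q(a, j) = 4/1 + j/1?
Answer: -223587/842842610 ≈ -0.00026528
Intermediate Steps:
Q(a, j) = 3 - j (Q(a, j) = 7 - (4/1 + j/1) = 7 - (4*1 + j*1) = 7 - (4 + j) = 7 + (-4 - j) = 3 - j)
S(w, x) = -44/27 + w/(w + x)² (S(w, x) = -44*1/27 + w/(((w + x)*(w + x))) = -44/27 + w/((w + x)²) = -44/27 + w/(w + x)²)
1/(-3768 + S(-90, Q(-6, 4))) = 1/(-3768 + (-44/27 - 90/(-90 + (3 - 1*4))²)) = 1/(-3768 + (-44/27 - 90/(-90 + (3 - 4))²)) = 1/(-3768 + (-44/27 - 90/(-90 - 1)²)) = 1/(-3768 + (-44/27 - 90/(-91)²)) = 1/(-3768 + (-44/27 - 90*1/8281)) = 1/(-3768 + (-44/27 - 90/8281)) = 1/(-3768 - 366794/223587) = 1/(-842842610/223587) = -223587/842842610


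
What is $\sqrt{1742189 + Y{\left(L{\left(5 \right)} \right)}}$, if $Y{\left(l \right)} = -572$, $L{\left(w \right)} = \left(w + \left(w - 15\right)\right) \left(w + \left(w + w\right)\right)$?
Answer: $3 \sqrt{193513} \approx 1319.7$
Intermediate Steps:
$L{\left(w \right)} = 3 w \left(-15 + 2 w\right)$ ($L{\left(w \right)} = \left(w + \left(w - 15\right)\right) \left(w + 2 w\right) = \left(w + \left(-15 + w\right)\right) 3 w = \left(-15 + 2 w\right) 3 w = 3 w \left(-15 + 2 w\right)$)
$\sqrt{1742189 + Y{\left(L{\left(5 \right)} \right)}} = \sqrt{1742189 - 572} = \sqrt{1741617} = 3 \sqrt{193513}$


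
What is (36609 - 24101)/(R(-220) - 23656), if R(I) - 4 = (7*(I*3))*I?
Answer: 3127/248187 ≈ 0.012599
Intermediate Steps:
R(I) = 4 + 21*I² (R(I) = 4 + (7*(I*3))*I = 4 + (7*(3*I))*I = 4 + (21*I)*I = 4 + 21*I²)
(36609 - 24101)/(R(-220) - 23656) = (36609 - 24101)/((4 + 21*(-220)²) - 23656) = 12508/((4 + 21*48400) - 23656) = 12508/((4 + 1016400) - 23656) = 12508/(1016404 - 23656) = 12508/992748 = 12508*(1/992748) = 3127/248187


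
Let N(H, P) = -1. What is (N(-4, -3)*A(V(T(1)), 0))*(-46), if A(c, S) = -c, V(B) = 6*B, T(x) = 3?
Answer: -828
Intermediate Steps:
(N(-4, -3)*A(V(T(1)), 0))*(-46) = -(-1)*6*3*(-46) = -(-1)*18*(-46) = -1*(-18)*(-46) = 18*(-46) = -828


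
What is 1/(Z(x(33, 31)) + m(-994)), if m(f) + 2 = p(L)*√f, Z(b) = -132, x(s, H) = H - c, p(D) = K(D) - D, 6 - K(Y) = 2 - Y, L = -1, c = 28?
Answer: -67/16930 - I*√994/8465 ≈ -0.0039575 - 0.0037245*I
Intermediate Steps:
K(Y) = 4 + Y (K(Y) = 6 - (2 - Y) = 6 + (-2 + Y) = 4 + Y)
p(D) = 4 (p(D) = (4 + D) - D = 4)
x(s, H) = -28 + H (x(s, H) = H - 1*28 = H - 28 = -28 + H)
m(f) = -2 + 4*√f
1/(Z(x(33, 31)) + m(-994)) = 1/(-132 + (-2 + 4*√(-994))) = 1/(-132 + (-2 + 4*(I*√994))) = 1/(-132 + (-2 + 4*I*√994)) = 1/(-134 + 4*I*√994)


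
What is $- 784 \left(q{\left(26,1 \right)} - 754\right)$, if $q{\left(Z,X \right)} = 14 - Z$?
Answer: $600544$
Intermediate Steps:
$- 784 \left(q{\left(26,1 \right)} - 754\right) = - 784 \left(\left(14 - 26\right) - 754\right) = - 784 \left(-12 - 754\right) = \left(-784\right) \left(-766\right) = 600544$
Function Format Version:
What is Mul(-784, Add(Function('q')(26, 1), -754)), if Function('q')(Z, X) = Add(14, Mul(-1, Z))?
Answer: 600544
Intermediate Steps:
Mul(-784, Add(Function('q')(26, 1), -754)) = Mul(-784, Add(Add(14, Mul(-1, 26)), -754)) = Mul(-784, Add(Add(14, -26), -754)) = Mul(-784, Add(-12, -754)) = Mul(-784, -766) = 600544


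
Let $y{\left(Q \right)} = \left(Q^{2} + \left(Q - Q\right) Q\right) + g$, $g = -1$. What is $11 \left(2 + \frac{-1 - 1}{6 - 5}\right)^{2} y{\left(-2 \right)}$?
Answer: $0$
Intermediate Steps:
$y{\left(Q \right)} = -1 + Q^{2}$ ($y{\left(Q \right)} = \left(Q^{2} + \left(Q - Q\right) Q\right) - 1 = \left(Q^{2} + 0 Q\right) - 1 = \left(Q^{2} + 0\right) - 1 = Q^{2} - 1 = -1 + Q^{2}$)
$11 \left(2 + \frac{-1 - 1}{6 - 5}\right)^{2} y{\left(-2 \right)} = 11 \left(2 + \frac{-1 - 1}{6 - 5}\right)^{2} \left(-1 + \left(-2\right)^{2}\right) = 11 \left(2 - \frac{2}{1}\right)^{2} \left(-1 + 4\right) = 11 \left(2 - 2\right)^{2} \cdot 3 = 11 \cdot 0^{2} \cdot 3 = 11 \cdot 0 \cdot 3 = 0 \cdot 3 = 0$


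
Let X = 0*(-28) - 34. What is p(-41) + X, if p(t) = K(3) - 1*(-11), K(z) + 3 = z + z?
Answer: -20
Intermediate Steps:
K(z) = -3 + 2*z (K(z) = -3 + (z + z) = -3 + 2*z)
X = -34 (X = 0 - 34 = -34)
p(t) = 14 (p(t) = (-3 + 2*3) - 1*(-11) = (-3 + 6) + 11 = 3 + 11 = 14)
p(-41) + X = 14 - 34 = -20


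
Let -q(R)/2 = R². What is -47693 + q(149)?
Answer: -92095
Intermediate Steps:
q(R) = -2*R²
-47693 + q(149) = -47693 - 2*149² = -47693 - 2*22201 = -47693 - 44402 = -92095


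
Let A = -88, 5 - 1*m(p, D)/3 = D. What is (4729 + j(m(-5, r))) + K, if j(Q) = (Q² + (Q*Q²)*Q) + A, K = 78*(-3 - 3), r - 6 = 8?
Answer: 536343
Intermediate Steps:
r = 14 (r = 6 + 8 = 14)
m(p, D) = 15 - 3*D
K = -468 (K = 78*(-6) = -468)
j(Q) = -88 + Q² + Q⁴ (j(Q) = (Q² + (Q*Q²)*Q) - 88 = (Q² + Q³*Q) - 88 = (Q² + Q⁴) - 88 = -88 + Q² + Q⁴)
(4729 + j(m(-5, r))) + K = (4729 + (-88 + (15 - 3*14)² + (15 - 3*14)⁴)) - 468 = (4729 + (-88 + (15 - 42)² + (15 - 42)⁴)) - 468 = (4729 + (-88 + (-27)² + (-27)⁴)) - 468 = (4729 + (-88 + 729 + 531441)) - 468 = (4729 + 532082) - 468 = 536811 - 468 = 536343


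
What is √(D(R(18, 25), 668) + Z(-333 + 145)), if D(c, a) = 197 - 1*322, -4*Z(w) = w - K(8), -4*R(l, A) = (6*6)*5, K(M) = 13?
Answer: I*√299/2 ≈ 8.6458*I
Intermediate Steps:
R(l, A) = -45 (R(l, A) = -6*6*5/4 = -9*5 = -¼*180 = -45)
Z(w) = 13/4 - w/4 (Z(w) = -(w - 1*13)/4 = -(w - 13)/4 = -(-13 + w)/4 = 13/4 - w/4)
D(c, a) = -125 (D(c, a) = 197 - 322 = -125)
√(D(R(18, 25), 668) + Z(-333 + 145)) = √(-125 + (13/4 - (-333 + 145)/4)) = √(-125 + (13/4 - ¼*(-188))) = √(-125 + (13/4 + 47)) = √(-125 + 201/4) = √(-299/4) = I*√299/2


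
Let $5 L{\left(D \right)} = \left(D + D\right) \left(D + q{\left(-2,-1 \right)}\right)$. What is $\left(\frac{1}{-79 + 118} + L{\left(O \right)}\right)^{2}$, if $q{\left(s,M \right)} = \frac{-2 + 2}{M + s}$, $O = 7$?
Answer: $\frac{14645929}{38025} \approx 385.17$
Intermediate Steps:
$q{\left(s,M \right)} = 0$ ($q{\left(s,M \right)} = \frac{0}{M + s} = 0$)
$L{\left(D \right)} = \frac{2 D^{2}}{5}$ ($L{\left(D \right)} = \frac{\left(D + D\right) \left(D + 0\right)}{5} = \frac{2 D D}{5} = \frac{2 D^{2}}{5}$)
$\left(\frac{1}{-79 + 118} + L{\left(O \right)}\right)^{2} = \left(\frac{1}{-79 + 118} + \frac{2 \cdot 7^{2}}{5}\right)^{2} = \left(\frac{1}{39} + \frac{2}{5} \cdot 49\right)^{2} = \left(\frac{1}{39} + \frac{98}{5}\right)^{2} = \left(\frac{3827}{195}\right)^{2} = \frac{14645929}{38025}$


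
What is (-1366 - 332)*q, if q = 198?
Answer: -336204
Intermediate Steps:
(-1366 - 332)*q = (-1366 - 332)*198 = -1698*198 = -336204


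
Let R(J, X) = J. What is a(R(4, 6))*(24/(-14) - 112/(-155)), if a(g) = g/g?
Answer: -1076/1085 ≈ -0.99170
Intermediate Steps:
a(g) = 1
a(R(4, 6))*(24/(-14) - 112/(-155)) = 1*(24/(-14) - 112/(-155)) = 1*(24*(-1/14) - 112*(-1/155)) = 1*(-12/7 + 112/155) = 1*(-1076/1085) = -1076/1085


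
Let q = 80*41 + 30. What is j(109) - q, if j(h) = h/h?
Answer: -3309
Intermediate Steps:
j(h) = 1
q = 3310 (q = 3280 + 30 = 3310)
j(109) - q = 1 - 1*3310 = 1 - 3310 = -3309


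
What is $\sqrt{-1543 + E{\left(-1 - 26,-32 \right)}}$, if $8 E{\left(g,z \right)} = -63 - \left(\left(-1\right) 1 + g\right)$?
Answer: $\frac{i \sqrt{24758}}{4} \approx 39.337 i$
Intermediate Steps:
$E{\left(g,z \right)} = - \frac{31}{4} - \frac{g}{8}$ ($E{\left(g,z \right)} = \frac{-63 - \left(\left(-1\right) 1 + g\right)}{8} = \frac{-63 - \left(-1 + g\right)}{8} = \frac{-62 - g}{8} = - \frac{31}{4} - \frac{g}{8}$)
$\sqrt{-1543 + E{\left(-1 - 26,-32 \right)}} = \sqrt{-1543 - \left(\frac{31}{4} + \frac{-1 - 26}{8}\right)} = \sqrt{-1543 - \frac{35}{8}} = \sqrt{- \frac{12379}{8}} = \frac{i \sqrt{24758}}{4}$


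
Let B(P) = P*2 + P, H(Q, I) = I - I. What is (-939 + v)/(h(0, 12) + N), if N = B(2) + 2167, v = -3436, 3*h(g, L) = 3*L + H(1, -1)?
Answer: -875/437 ≈ -2.0023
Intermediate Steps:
H(Q, I) = 0
B(P) = 3*P (B(P) = 2*P + P = 3*P)
h(g, L) = L (h(g, L) = (3*L + 0)/3 = (3*L)/3 = L)
N = 2173 (N = 3*2 + 2167 = 6 + 2167 = 2173)
(-939 + v)/(h(0, 12) + N) = (-939 - 3436)/(12 + 2173) = -4375/2185 = -4375*1/2185 = -875/437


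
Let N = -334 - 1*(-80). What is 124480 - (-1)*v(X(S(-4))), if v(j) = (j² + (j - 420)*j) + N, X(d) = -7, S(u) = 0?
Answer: 127264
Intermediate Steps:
N = -254 (N = -334 + 80 = -254)
v(j) = -254 + j² + j*(-420 + j) (v(j) = (j² + (j - 420)*j) - 254 = (j² + (-420 + j)*j) - 254 = (j² + j*(-420 + j)) - 254 = -254 + j² + j*(-420 + j))
124480 - (-1)*v(X(S(-4))) = 124480 - (-1)*(-254 - 420*(-7) + 2*(-7)²) = 124480 - (-1)*(-254 + 2940 + 2*49) = 124480 - (-1)*(-254 + 2940 + 98) = 124480 - (-1)*2784 = 124480 - 1*(-2784) = 124480 + 2784 = 127264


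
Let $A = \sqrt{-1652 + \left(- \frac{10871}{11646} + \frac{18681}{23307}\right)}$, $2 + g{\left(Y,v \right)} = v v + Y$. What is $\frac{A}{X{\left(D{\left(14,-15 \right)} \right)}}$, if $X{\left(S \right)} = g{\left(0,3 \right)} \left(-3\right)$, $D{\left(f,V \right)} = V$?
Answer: $- \frac{i \sqrt{1502747558084568230}}{633344418} \approx - 1.9355 i$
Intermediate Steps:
$g{\left(Y,v \right)} = -2 + Y + v^{2}$ ($g{\left(Y,v \right)} = -2 + \left(v v + Y\right) = -2 + \left(v^{2} + Y\right) = -2 + \left(Y + v^{2}\right) = -2 + Y + v^{2}$)
$X{\left(S \right)} = -21$ ($X{\left(S \right)} = \left(-2 + 0 + 3^{2}\right) \left(-3\right) = \left(-2 + 0 + 9\right) \left(-3\right) = 7 \left(-3\right) = -21$)
$A = \frac{i \sqrt{1502747558084568230}}{30159258}$ ($A = \sqrt{-1652 + \left(\left(-10871\right) \frac{1}{11646} + 18681 \cdot \frac{1}{23307}\right)} = \sqrt{-1652 + \left(- \frac{10871}{11646} + \frac{6227}{7769}\right)} = \sqrt{-1652 - \frac{11937157}{90477774}} = \sqrt{- \frac{149481219805}{90477774}} = \frac{i \sqrt{1502747558084568230}}{30159258} \approx 40.646 i$)
$\frac{A}{X{\left(D{\left(14,-15 \right)} \right)}} = \frac{\frac{1}{30159258} i \sqrt{1502747558084568230}}{-21} = \frac{i \sqrt{1502747558084568230}}{30159258} \left(- \frac{1}{21}\right) = - \frac{i \sqrt{1502747558084568230}}{633344418}$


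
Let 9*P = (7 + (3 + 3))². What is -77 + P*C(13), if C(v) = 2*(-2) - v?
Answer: -3566/9 ≈ -396.22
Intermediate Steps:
C(v) = -4 - v
P = 169/9 (P = (7 + (3 + 3))²/9 = (7 + 6)²/9 = (⅑)*13² = (⅑)*169 = 169/9 ≈ 18.778)
-77 + P*C(13) = -77 + 169*(-4 - 1*13)/9 = -77 + 169*(-4 - 13)/9 = -77 + (169/9)*(-17) = -77 - 2873/9 = -3566/9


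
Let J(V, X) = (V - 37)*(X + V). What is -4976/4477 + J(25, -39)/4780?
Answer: -5758286/5350015 ≈ -1.0763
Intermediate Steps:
J(V, X) = (-37 + V)*(V + X)
-4976/4477 + J(25, -39)/4780 = -4976/4477 + (25² - 37*25 - 37*(-39) + 25*(-39))/4780 = -4976*1/4477 + (625 - 925 + 1443 - 975)*(1/4780) = -4976/4477 + 168*(1/4780) = -4976/4477 + 42/1195 = -5758286/5350015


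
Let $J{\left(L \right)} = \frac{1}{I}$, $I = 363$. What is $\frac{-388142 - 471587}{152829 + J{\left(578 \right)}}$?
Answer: $- \frac{24006279}{4267456} \approx -5.6254$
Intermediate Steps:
$J{\left(L \right)} = \frac{1}{363}$
$\frac{-388142 - 471587}{152829 + J{\left(578 \right)}} = \frac{-388142 - 471587}{152829 + \frac{1}{363}} = - \frac{859729}{\frac{55476928}{363}} = \left(-859729\right) \frac{363}{55476928} = - \frac{24006279}{4267456}$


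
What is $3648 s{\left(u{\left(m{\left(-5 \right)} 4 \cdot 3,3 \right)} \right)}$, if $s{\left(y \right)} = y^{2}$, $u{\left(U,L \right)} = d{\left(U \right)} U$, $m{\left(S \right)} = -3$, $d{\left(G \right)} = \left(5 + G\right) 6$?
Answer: $163563245568$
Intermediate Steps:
$d{\left(G \right)} = 30 + 6 G$
$u{\left(U,L \right)} = U \left(30 + 6 U\right)$ ($u{\left(U,L \right)} = \left(30 + 6 U\right) U = U \left(30 + 6 U\right)$)
$3648 s{\left(u{\left(m{\left(-5 \right)} 4 \cdot 3,3 \right)} \right)} = 3648 \left(6 \left(-3\right) 4 \cdot 3 \left(5 + \left(-3\right) 4 \cdot 3\right)\right)^{2} = 3648 \left(6 \left(\left(-12\right) 3\right) \left(5 - 36\right)\right)^{2} = 3648 \left(6 \left(-36\right) \left(5 - 36\right)\right)^{2} = 3648 \left(6 \left(-36\right) \left(-31\right)\right)^{2} = 3648 \cdot 6696^{2} = 3648 \cdot 44836416 = 163563245568$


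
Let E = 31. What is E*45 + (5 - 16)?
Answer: 1384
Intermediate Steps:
E*45 + (5 - 16) = 31*45 + (5 - 16) = 1395 - 11 = 1384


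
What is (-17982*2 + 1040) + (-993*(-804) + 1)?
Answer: 763449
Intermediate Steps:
(-17982*2 + 1040) + (-993*(-804) + 1) = (-999*36 + 1040) + (798372 + 1) = (-35964 + 1040) + 798373 = -34924 + 798373 = 763449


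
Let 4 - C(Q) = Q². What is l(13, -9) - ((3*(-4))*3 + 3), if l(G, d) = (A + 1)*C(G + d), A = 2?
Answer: -3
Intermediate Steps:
C(Q) = 4 - Q²
l(G, d) = 12 - 3*(G + d)² (l(G, d) = (2 + 1)*(4 - (G + d)²) = 3*(4 - (G + d)²) = 12 - 3*(G + d)²)
l(13, -9) - ((3*(-4))*3 + 3) = (12 - 3*(13 - 9)²) - ((3*(-4))*3 + 3) = (12 - 3*4²) - (-12*3 + 3) = (12 - 3*16) - (-36 + 3) = (12 - 48) - 1*(-33) = -36 + 33 = -3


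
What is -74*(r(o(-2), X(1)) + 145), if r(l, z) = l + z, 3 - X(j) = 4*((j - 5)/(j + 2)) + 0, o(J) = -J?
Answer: -34484/3 ≈ -11495.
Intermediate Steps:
X(j) = 3 - 4*(-5 + j)/(2 + j) (X(j) = 3 - (4*((j - 5)/(j + 2)) + 0) = 3 - (4*((-5 + j)/(2 + j)) + 0) = 3 - (4*(-5 + j)/(2 + j) + 0) = 3 - 4*(-5 + j)/(2 + j))
-74*(r(o(-2), X(1)) + 145) = -74*((-1*(-2) + (26 - 1*1)/(2 + 1)) + 145) = -74*((2 + (26 - 1)/3) + 145) = -74*((2 + (⅓)*25) + 145) = -74*((2 + 25/3) + 145) = -74*(31/3 + 145) = -74*466/3 = -34484/3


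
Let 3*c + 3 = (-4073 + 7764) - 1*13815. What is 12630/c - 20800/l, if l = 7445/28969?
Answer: -1220471720290/15079103 ≈ -80938.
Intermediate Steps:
l = 7445/28969 (l = 7445*(1/28969) = 7445/28969 ≈ 0.25700)
c = -10127/3 (c = -1 + ((-4073 + 7764) - 1*13815)/3 = -1 + (3691 - 13815)/3 = -1 + (⅓)*(-10124) = -1 - 10124/3 = -10127/3 ≈ -3375.7)
12630/c - 20800/l = 12630/(-10127/3) - 20800/7445/28969 = 12630*(-3/10127) - 20800*28969/7445 = -37890/10127 - 120511040/1489 = -1220471720290/15079103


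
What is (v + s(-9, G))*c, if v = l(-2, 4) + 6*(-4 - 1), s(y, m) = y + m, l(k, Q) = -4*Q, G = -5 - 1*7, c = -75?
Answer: 5025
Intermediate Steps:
G = -12 (G = -5 - 7 = -12)
s(y, m) = m + y
v = -46 (v = -4*4 + 6*(-4 - 1) = -16 + 6*(-5) = -16 - 30 = -46)
(v + s(-9, G))*c = (-46 + (-12 - 9))*(-75) = (-46 - 21)*(-75) = -67*(-75) = 5025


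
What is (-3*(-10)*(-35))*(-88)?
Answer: 92400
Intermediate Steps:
(-3*(-10)*(-35))*(-88) = (30*(-35))*(-88) = -1050*(-88) = 92400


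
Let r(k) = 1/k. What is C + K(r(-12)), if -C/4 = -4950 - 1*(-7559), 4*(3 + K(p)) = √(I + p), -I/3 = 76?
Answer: -10439 + I*√8211/24 ≈ -10439.0 + 3.7756*I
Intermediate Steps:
I = -228 (I = -3*76 = -228)
K(p) = -3 + √(-228 + p)/4
C = -10436 (C = -4*(-4950 - 1*(-7559)) = -4*(-4950 + 7559) = -4*2609 = -10436)
C + K(r(-12)) = -10436 + (-3 + √(-228 + 1/(-12))/4) = -10436 + (-3 + √(-228 - 1/12)/4) = -10436 + (-3 + √(-2737/12)/4) = -10436 + (-3 + (I*√8211/6)/4) = -10436 + (-3 + I*√8211/24) = -10439 + I*√8211/24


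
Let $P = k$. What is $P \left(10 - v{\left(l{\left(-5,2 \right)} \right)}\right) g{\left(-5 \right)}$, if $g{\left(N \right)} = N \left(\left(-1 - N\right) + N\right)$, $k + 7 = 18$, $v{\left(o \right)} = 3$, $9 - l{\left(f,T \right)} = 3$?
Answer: $385$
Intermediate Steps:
$l{\left(f,T \right)} = 6$ ($l{\left(f,T \right)} = 9 - 3 = 6$)
$k = 11$ ($k = -7 + 18 = 11$)
$P = 11$
$g{\left(N \right)} = - N$ ($g{\left(N \right)} = N \left(-1\right) = - N$)
$P \left(10 - v{\left(l{\left(-5,2 \right)} \right)}\right) g{\left(-5 \right)} = 11 \left(10 - 3\right) \left(\left(-1\right) \left(-5\right)\right) = 11 \left(10 - 3\right) 5 = 11 \cdot 7 \cdot 5 = 77 \cdot 5 = 385$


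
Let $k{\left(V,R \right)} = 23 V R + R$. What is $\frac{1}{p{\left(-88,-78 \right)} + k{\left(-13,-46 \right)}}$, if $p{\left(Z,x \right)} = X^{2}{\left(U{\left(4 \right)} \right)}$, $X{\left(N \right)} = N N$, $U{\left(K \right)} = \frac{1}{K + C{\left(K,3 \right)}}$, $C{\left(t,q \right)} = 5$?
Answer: $\frac{6561}{89938189} \approx 7.295 \cdot 10^{-5}$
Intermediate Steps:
$k{\left(V,R \right)} = R + 23 R V$ ($k{\left(V,R \right)} = 23 R V + R = R + 23 R V$)
$U{\left(K \right)} = \frac{1}{5 + K}$ ($U{\left(K \right)} = \frac{1}{K + 5} = \frac{1}{5 + K}$)
$X{\left(N \right)} = N^{2}$
$p{\left(Z,x \right)} = \frac{1}{6561}$ ($p{\left(Z,x \right)} = \left(\left(\frac{1}{5 + 4}\right)^{2}\right)^{2} = \left(\left(\frac{1}{9}\right)^{2}\right)^{2} = \left(\frac{1}{81}\right)^{2} = \frac{1}{6561}$)
$\frac{1}{p{\left(-88,-78 \right)} + k{\left(-13,-46 \right)}} = \frac{1}{\frac{1}{6561} - 46 \left(1 + 23 \left(-13\right)\right)} = \frac{1}{\frac{1}{6561} - 46 \left(1 - 299\right)} = \frac{1}{\frac{1}{6561} - -13708} = \frac{1}{\frac{1}{6561} + 13708} = \frac{1}{\frac{89938189}{6561}} = \frac{6561}{89938189}$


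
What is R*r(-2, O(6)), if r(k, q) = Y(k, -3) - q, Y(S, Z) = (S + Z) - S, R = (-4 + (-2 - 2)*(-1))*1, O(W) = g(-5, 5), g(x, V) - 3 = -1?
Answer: 0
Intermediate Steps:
g(x, V) = 2 (g(x, V) = 3 - 1 = 2)
O(W) = 2
R = 0 (R = (-4 - 4*(-1))*1 = (-4 + 4)*1 = 0*1 = 0)
Y(S, Z) = Z
r(k, q) = -3 - q
R*r(-2, O(6)) = 0*(-3 - 1*2) = 0*(-3 - 2) = 0*(-5) = 0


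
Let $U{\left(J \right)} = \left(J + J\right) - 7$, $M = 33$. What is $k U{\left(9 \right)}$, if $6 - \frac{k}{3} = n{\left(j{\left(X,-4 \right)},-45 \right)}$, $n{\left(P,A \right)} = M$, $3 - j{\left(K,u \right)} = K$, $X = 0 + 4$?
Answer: $-891$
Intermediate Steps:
$X = 4$
$j{\left(K,u \right)} = 3 - K$
$U{\left(J \right)} = -7 + 2 J$ ($U{\left(J \right)} = 2 J - 7 = -7 + 2 J$)
$n{\left(P,A \right)} = 33$
$k = -81$ ($k = 18 - 99 = -81$)
$k U{\left(9 \right)} = - 81 \left(-7 + 2 \cdot 9\right) = - 81 \left(-7 + 18\right) = \left(-81\right) 11 = -891$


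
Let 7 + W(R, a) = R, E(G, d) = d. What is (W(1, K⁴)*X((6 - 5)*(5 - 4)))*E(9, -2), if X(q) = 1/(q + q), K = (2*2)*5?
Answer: 6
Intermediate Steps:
K = 20 (K = 4*5 = 20)
W(R, a) = -7 + R
X(q) = 1/(2*q)
(W(1, K⁴)*X((6 - 5)*(5 - 4)))*E(9, -2) = ((-7 + 1)*(1/(2*(((6 - 5)*(5 - 4))))))*(-2) = -3/(1*1)*(-2) = -3/1*(-2) = -3*(-2) = 6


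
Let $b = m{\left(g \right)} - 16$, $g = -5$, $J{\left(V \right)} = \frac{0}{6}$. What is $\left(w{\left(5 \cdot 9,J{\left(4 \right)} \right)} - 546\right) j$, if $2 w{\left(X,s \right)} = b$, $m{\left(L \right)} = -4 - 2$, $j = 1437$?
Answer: $-800409$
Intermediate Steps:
$J{\left(V \right)} = 0$ ($J{\left(V \right)} = 0 \cdot \frac{1}{6} = 0$)
$m{\left(L \right)} = -6$ ($m{\left(L \right)} = -4 - 2 = -6$)
$b = -22$ ($b = -6 - 16 = -22$)
$w{\left(X,s \right)} = -11$ ($w{\left(X,s \right)} = \frac{1}{2} \left(-22\right) = -11$)
$\left(w{\left(5 \cdot 9,J{\left(4 \right)} \right)} - 546\right) j = \left(-11 - 546\right) 1437 = \left(-557\right) 1437 = -800409$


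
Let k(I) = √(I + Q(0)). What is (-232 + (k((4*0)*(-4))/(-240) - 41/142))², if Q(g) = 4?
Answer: 3917117847241/72590400 ≈ 53962.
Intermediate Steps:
k(I) = √(4 + I) (k(I) = √(I + 4) = √(4 + I))
(-232 + (k((4*0)*(-4))/(-240) - 41/142))² = (-232 + (√(4 + (4*0)*(-4))/(-240) - 41/142))² = (-232 + (√(4 + 0*(-4))*(-1/240) - 41*1/142))² = (-232 + (√(4 + 0)*(-1/240) - 41/142))² = (-232 + (√4*(-1/240) - 41/142))² = (-232 + (2*(-1/240) - 41/142))² = (-232 + (-1/120 - 41/142))² = (-232 - 2531/8520)² = (-1979171/8520)² = 3917117847241/72590400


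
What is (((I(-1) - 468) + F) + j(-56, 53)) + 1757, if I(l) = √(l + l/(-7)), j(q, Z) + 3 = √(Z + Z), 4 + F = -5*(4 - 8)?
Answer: 1302 + √106 + I*√42/7 ≈ 1312.3 + 0.92582*I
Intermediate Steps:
F = 16 (F = -4 - 5*(4 - 8) = -4 - 5*(-4) = -4 + 20 = 16)
j(q, Z) = -3 + √2*√Z (j(q, Z) = -3 + √(Z + Z) = -3 + √(2*Z) = -3 + √2*√Z)
I(l) = √42*√l/7 (I(l) = √(l + l*(-⅐)) = √(l - l/7) = √(6*l/7) = √42*√l/7)
(((I(-1) - 468) + F) + j(-56, 53)) + 1757 = (((√42*√(-1)/7 - 468) + 16) + (-3 + √2*√53)) + 1757 = (((√42*I/7 - 468) + 16) + (-3 + √106)) + 1757 = (((I*√42/7 - 468) + 16) + (-3 + √106)) + 1757 = (((-468 + I*√42/7) + 16) + (-3 + √106)) + 1757 = ((-452 + I*√42/7) + (-3 + √106)) + 1757 = (-455 + √106 + I*√42/7) + 1757 = 1302 + √106 + I*√42/7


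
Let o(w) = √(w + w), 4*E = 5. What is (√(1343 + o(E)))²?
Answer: 1343 + √10/2 ≈ 1344.6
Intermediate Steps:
E = 5/4 (E = (¼)*5 = 5/4 ≈ 1.2500)
o(w) = √2*√w (o(w) = √(2*w) = √2*√w)
(√(1343 + o(E)))² = (√(1343 + √2*√(5/4)))² = (√(1343 + √2*(√5/2)))² = (√(1343 + √10/2))² = 1343 + √10/2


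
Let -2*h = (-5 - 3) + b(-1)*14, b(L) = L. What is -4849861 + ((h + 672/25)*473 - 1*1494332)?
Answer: -158156894/25 ≈ -6.3263e+6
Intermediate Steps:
h = 11 (h = -((-5 - 3) - 1*14)/2 = -(-8 - 14)/2 = -½*(-22) = 11)
-4849861 + ((h + 672/25)*473 - 1*1494332) = -4849861 + ((11 + 672/25)*473 - 1*1494332) = -4849861 + ((11 + 672*(1/25))*473 - 1494332) = -4849861 + ((11 + 672/25)*473 - 1494332) = -4849861 + ((947/25)*473 - 1494332) = -4849861 + (447931/25 - 1494332) = -4849861 - 36910369/25 = -158156894/25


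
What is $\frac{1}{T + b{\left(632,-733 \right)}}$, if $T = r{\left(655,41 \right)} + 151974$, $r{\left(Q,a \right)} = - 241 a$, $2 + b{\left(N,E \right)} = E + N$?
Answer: $\frac{1}{141990} \approx 7.0427 \cdot 10^{-6}$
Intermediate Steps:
$b{\left(N,E \right)} = -2 + E + N$ ($b{\left(N,E \right)} = -2 + \left(E + N\right) = -2 + E + N$)
$T = 142093$ ($T = \left(-241\right) 41 + 151974 = -9881 + 151974 = 142093$)
$\frac{1}{T + b{\left(632,-733 \right)}} = \frac{1}{142093 - 103} = \frac{1}{141990}$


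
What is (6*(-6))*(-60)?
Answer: 2160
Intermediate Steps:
(6*(-6))*(-60) = -36*(-60) = 2160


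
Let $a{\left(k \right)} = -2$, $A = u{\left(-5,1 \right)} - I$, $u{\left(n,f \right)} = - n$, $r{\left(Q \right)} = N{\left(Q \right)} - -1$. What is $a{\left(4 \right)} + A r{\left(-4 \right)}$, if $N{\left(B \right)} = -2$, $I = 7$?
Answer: $0$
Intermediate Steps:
$r{\left(Q \right)} = -1$ ($r{\left(Q \right)} = -2 - -1 = -2 + 1 = -1$)
$A = -2$ ($A = \left(-1\right) \left(-5\right) - 7 = 5 - 7 = -2$)
$a{\left(4 \right)} + A r{\left(-4 \right)} = -2 - -2 = -2 + 2 = 0$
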